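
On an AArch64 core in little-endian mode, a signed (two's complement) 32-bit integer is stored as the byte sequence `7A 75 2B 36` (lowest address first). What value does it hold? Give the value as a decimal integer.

908817786

Little-endian: lowest address holds the least-significant byte.
Reassemble most-significant byte first: 36 2B 75 7A → 0x362B757A.
0x362B757A = 908817786.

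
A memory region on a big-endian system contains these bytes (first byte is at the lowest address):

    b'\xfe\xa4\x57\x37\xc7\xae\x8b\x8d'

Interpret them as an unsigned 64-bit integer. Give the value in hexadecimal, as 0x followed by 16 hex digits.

0xFEA45737C7AE8B8D

In big-endian order the high byte comes first in memory.
The bytes are already most-significant first: 0xFEA45737C7AE8B8D.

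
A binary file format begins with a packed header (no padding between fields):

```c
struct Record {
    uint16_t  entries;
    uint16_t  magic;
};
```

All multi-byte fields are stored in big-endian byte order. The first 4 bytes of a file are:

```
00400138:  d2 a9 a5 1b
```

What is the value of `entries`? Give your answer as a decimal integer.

53929

`entries` is the first field, at byte offset 0, occupying 2 bytes.
Bytes at offsets 0..1: D2 A9.
Big-endian: lowest address holds the most-significant byte.
The bytes are already most-significant first: 0xD2A9.
0xD2A9 = 53929.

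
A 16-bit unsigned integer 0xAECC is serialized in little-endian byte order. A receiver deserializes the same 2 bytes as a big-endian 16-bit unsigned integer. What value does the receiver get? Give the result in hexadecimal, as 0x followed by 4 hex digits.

0xCCAE

Stored little-endian, the bytes at ascending addresses are CC AE.
Read back as big-endian, the last byte is least significant, giving 0xCCAE.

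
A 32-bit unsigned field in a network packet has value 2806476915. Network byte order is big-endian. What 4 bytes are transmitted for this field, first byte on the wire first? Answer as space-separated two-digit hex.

2806476915 in hexadecimal, padded to 32 bits, is 0xA7477073.
Split into bytes (most-significant first): A7 47 70 73.
Big-endian stores the most-significant byte at the lowest address.
So the memory order matches the most-significant-first order: A7 47 70 73.

A7 47 70 73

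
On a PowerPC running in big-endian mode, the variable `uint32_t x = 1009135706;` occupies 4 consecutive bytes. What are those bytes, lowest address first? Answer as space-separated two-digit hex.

1009135706 in hexadecimal, padded to 32 bits, is 0x3C26305A.
Split into bytes (most-significant first): 3C 26 30 5A.
In big-endian order the high byte comes first in memory.
So the memory order matches the most-significant-first order: 3C 26 30 5A.

3C 26 30 5A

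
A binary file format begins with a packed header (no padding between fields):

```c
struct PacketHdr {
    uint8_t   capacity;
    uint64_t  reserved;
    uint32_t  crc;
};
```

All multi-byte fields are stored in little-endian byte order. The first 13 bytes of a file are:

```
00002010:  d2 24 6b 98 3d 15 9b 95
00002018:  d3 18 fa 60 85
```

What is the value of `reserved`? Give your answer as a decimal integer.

`reserved` follows `capacity` (1 byte), so it starts at byte offset 1 and occupies 8 bytes.
Bytes at offsets 1..8: 24 6B 98 3D 15 9B 95 D3.
Little-endian stores the least-significant byte at the lowest address.
Reassemble most-significant byte first: D3 95 9B 15 3D 98 6B 24 → 0xD3959B153D986B24.
0xD3959B153D986B24 = 15246262629062699812.

15246262629062699812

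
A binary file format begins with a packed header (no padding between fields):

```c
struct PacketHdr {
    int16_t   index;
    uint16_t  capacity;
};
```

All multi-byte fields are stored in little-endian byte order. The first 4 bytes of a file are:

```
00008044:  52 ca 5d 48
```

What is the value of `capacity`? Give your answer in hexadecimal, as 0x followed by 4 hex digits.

0x485D

`capacity` follows `index` (2 bytes), so it starts at byte offset 2 and occupies 2 bytes.
Bytes at offsets 2..3: 5D 48.
Little-endian stores the least-significant byte at the lowest address.
Reassemble most-significant byte first: 48 5D → 0x485D.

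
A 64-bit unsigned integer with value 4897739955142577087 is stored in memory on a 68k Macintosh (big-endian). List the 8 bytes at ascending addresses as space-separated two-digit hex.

4897739955142577087 in hexadecimal, padded to 64 bits, is 0x43F8448A3482CBBF.
Split into bytes (most-significant first): 43 F8 44 8A 34 82 CB BF.
In big-endian order the high byte comes first in memory.
So the memory order matches the most-significant-first order: 43 F8 44 8A 34 82 CB BF.

43 F8 44 8A 34 82 CB BF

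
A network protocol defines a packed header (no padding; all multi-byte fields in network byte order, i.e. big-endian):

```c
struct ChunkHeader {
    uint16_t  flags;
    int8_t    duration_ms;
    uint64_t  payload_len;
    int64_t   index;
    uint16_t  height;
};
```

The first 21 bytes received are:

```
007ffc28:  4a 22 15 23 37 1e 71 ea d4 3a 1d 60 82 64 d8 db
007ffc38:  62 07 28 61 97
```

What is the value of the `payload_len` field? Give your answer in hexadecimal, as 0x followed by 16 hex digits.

0x23371E71EAD43A1D

`payload_len` follows `flags` (2 B), `duration_ms` (1 B), so it starts at offset 2 + 1 = 3 and occupies 8 bytes.
Bytes at offsets 3..10: 23 37 1E 71 EA D4 3A 1D.
In big-endian order the high byte comes first in memory.
The bytes are already most-significant first: 0x23371E71EAD43A1D.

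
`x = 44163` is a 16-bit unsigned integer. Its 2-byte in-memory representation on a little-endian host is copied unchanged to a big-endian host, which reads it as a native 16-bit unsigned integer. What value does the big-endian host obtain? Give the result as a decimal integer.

44163 in 16-bit hexadecimal is 0xAC83.
Stored little-endian, the bytes at ascending addresses are 83 AC.
Read back as big-endian, the last byte is least significant, giving 0x83AC.
0x83AC = 33708.

33708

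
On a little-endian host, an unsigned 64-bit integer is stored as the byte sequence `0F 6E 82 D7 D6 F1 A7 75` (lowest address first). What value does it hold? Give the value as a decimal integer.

Little-endian: lowest address holds the least-significant byte.
Reassemble most-significant byte first: 75 A7 F1 D6 D7 82 6E 0F → 0x75A7F1D6D7826E0F.
0x75A7F1D6D7826E0F = 8478010728589192719.

8478010728589192719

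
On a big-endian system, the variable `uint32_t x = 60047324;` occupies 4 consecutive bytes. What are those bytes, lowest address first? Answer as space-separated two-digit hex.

03 94 3F DC

60047324 in hexadecimal, padded to 32 bits, is 0x03943FDC.
Split into bytes (most-significant first): 03 94 3F DC.
In big-endian order the high byte comes first in memory.
So the memory order matches the most-significant-first order: 03 94 3F DC.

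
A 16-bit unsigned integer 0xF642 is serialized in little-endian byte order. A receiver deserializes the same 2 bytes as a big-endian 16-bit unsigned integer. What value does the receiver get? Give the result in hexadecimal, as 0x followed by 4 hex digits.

Stored little-endian, the bytes at ascending addresses are 42 F6.
Read back as big-endian, the last byte is least significant, giving 0x42F6.

0x42F6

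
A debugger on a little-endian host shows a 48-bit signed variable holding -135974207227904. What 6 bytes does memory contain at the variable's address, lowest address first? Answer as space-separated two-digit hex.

00 F8 AD 09 55 84

Two's complement of -135974207227904 in 48 bits: 135974207227904 = 0x7BAAF6520800; invert → 0x845509ADF7FF; add 1 → 0x845509ADF800.
Split into bytes (most-significant first): 84 55 09 AD F8 00.
In little-endian order the low byte comes first in memory.
So at ascending addresses the bytes are 00 F8 AD 09 55 84.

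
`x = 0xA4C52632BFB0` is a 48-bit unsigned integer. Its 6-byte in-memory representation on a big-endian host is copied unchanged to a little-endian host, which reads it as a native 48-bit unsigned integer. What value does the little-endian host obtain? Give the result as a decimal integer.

194335226643876

Stored big-endian, the bytes at ascending addresses are A4 C5 26 32 BF B0.
Read back as little-endian, the first byte is least significant, giving 0xB0BF3226C5A4.
0xB0BF3226C5A4 = 194335226643876.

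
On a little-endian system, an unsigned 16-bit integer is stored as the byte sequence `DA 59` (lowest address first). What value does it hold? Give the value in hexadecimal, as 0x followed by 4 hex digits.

0x59DA

Little-endian: lowest address holds the least-significant byte.
Reassemble most-significant byte first: 59 DA → 0x59DA.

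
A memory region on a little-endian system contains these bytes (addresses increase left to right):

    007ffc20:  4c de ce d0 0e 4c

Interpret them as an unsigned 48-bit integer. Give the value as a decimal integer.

83626516471372

In little-endian order the low byte comes first in memory.
Reassemble most-significant byte first: 4C 0E D0 CE DE 4C → 0x4C0ED0CEDE4C.
0x4C0ED0CEDE4C = 83626516471372.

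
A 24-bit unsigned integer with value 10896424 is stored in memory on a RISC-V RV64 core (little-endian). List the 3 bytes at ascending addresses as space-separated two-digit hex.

10896424 in hexadecimal, padded to 24 bits, is 0xA64428.
Split into bytes (most-significant first): A6 44 28.
Little-endian stores the least-significant byte at the lowest address.
So at ascending addresses the bytes are 28 44 A6.

28 44 A6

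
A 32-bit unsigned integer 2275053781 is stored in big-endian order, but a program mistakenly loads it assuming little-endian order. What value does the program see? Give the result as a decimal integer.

3583023751

2275053781 in 32-bit hexadecimal is 0x879A90D5.
Stored big-endian, the bytes at ascending addresses are 87 9A 90 D5.
Read back as little-endian, the first byte is least significant, giving 0xD5909A87.
0xD5909A87 = 3583023751.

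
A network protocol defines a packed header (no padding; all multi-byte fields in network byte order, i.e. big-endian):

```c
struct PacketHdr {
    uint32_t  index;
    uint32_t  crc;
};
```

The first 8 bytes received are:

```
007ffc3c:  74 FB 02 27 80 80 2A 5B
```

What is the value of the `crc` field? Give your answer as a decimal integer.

2155883099

`crc` follows `index` (4 bytes), so it starts at byte offset 4 and occupies 4 bytes.
Bytes at offsets 4..7: 80 80 2A 5B.
Big-endian stores the most-significant byte at the lowest address.
The bytes are already most-significant first: 0x80802A5B.
0x80802A5B = 2155883099.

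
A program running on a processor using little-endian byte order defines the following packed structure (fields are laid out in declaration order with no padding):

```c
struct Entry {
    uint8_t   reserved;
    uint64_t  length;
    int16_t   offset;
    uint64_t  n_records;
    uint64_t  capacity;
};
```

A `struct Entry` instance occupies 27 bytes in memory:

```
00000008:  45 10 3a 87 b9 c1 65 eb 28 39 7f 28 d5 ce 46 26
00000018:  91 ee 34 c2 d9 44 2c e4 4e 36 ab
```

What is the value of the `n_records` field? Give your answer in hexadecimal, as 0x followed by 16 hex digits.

`n_records` follows `reserved` (1 B), `length` (8 B), `offset` (2 B), so it starts at offset 1 + 8 + 2 = 11 and occupies 8 bytes.
Bytes at offsets 11..18: 28 D5 CE 46 26 91 EE 34.
Little-endian stores the least-significant byte at the lowest address.
Reassemble most-significant byte first: 34 EE 91 26 46 CE D5 28 → 0x34EE912646CED528.

0x34EE912646CED528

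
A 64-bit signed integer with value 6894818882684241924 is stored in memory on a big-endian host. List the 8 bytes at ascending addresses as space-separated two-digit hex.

6894818882684241924 in hexadecimal, padded to 64 bits, is 0x5FAF513E550CC804.
Split into bytes (most-significant first): 5F AF 51 3E 55 0C C8 04.
Big-endian: lowest address holds the most-significant byte.
So the memory order matches the most-significant-first order: 5F AF 51 3E 55 0C C8 04.

5F AF 51 3E 55 0C C8 04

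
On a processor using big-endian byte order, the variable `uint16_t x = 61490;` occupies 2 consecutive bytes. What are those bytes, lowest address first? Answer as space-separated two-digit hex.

F0 32

61490 in hexadecimal, padded to 16 bits, is 0xF032.
Split into bytes (most-significant first): F0 32.
In big-endian order the high byte comes first in memory.
So the memory order matches the most-significant-first order: F0 32.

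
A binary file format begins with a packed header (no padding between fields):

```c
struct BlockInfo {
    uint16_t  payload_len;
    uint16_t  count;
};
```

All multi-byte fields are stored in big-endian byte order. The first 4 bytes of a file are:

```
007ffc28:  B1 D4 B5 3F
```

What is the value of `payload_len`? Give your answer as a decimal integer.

45524

`payload_len` is the first field, at byte offset 0, occupying 2 bytes.
Bytes at offsets 0..1: B1 D4.
Big-endian stores the most-significant byte at the lowest address.
The bytes are already most-significant first: 0xB1D4.
0xB1D4 = 45524.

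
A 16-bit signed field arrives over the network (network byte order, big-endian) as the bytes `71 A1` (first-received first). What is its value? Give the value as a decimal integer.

In big-endian order the high byte comes first in memory.
The bytes are already most-significant first: 0x71A1.
0x71A1 = 29089.

29089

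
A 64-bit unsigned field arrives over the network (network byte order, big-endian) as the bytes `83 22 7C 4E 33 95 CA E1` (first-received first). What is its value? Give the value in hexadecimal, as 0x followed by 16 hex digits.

Big-endian: lowest address holds the most-significant byte.
The bytes are already most-significant first: 0x83227C4E3395CAE1.

0x83227C4E3395CAE1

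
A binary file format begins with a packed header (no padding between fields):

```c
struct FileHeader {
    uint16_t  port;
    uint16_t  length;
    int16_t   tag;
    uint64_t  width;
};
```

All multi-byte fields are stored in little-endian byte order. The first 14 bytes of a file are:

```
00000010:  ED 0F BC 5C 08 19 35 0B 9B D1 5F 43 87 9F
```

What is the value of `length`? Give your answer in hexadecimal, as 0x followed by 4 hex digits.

`length` follows `port` (2 bytes), so it starts at byte offset 2 and occupies 2 bytes.
Bytes at offsets 2..3: BC 5C.
Little-endian: lowest address holds the least-significant byte.
Reassemble most-significant byte first: 5C BC → 0x5CBC.

0x5CBC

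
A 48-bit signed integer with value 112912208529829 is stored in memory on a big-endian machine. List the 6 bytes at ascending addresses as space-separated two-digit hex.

112912208529829 in hexadecimal, padded to 48 bits, is 0x66B16C1489A5.
Split into bytes (most-significant first): 66 B1 6C 14 89 A5.
Big-endian: lowest address holds the most-significant byte.
So the memory order matches the most-significant-first order: 66 B1 6C 14 89 A5.

66 B1 6C 14 89 A5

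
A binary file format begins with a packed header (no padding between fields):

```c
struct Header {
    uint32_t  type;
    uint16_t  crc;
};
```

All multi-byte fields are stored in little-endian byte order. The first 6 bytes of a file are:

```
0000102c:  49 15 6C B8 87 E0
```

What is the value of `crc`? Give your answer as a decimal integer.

`crc` follows `type` (4 bytes), so it starts at byte offset 4 and occupies 2 bytes.
Bytes at offsets 4..5: 87 E0.
In little-endian order the low byte comes first in memory.
Reassemble most-significant byte first: E0 87 → 0xE087.
0xE087 = 57479.

57479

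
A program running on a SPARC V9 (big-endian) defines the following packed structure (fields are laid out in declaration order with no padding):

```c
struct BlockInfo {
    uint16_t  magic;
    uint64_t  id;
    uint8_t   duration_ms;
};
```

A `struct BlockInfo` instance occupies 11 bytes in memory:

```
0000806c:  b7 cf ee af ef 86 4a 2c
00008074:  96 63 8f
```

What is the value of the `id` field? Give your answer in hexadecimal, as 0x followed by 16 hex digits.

0xEEAFEF864A2C9663

`id` follows `magic` (2 bytes), so it starts at byte offset 2 and occupies 8 bytes.
Bytes at offsets 2..9: EE AF EF 86 4A 2C 96 63.
Big-endian: lowest address holds the most-significant byte.
The bytes are already most-significant first: 0xEEAFEF864A2C9663.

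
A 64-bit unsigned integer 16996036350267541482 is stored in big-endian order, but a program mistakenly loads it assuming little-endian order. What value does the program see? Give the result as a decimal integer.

16996036350267541482 in 64-bit hexadecimal is 0xEBDE0D02FF52C7EA.
Stored big-endian, the bytes at ascending addresses are EB DE 0D 02 FF 52 C7 EA.
Read back as little-endian, the first byte is least significant, giving 0xEAC752FF020DDEEB.
0xEAC752FF020DDEEB = 16917581780445159147.

16917581780445159147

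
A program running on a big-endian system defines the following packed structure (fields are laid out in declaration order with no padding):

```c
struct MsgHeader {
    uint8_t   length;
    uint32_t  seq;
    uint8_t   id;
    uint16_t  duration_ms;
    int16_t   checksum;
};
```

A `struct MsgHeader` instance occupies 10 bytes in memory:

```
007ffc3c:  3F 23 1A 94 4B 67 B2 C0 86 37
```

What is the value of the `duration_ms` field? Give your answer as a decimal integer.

45760

`duration_ms` follows `length` (1 B), `seq` (4 B), `id` (1 B), so it starts at offset 1 + 4 + 1 = 6 and occupies 2 bytes.
Bytes at offsets 6..7: B2 C0.
In big-endian order the high byte comes first in memory.
The bytes are already most-significant first: 0xB2C0.
0xB2C0 = 45760.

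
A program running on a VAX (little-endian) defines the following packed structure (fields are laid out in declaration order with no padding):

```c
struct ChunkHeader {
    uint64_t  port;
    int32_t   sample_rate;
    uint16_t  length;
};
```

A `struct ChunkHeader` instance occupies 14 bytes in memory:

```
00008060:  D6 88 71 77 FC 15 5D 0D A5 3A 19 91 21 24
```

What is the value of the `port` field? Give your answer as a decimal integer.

`port` is the first field, at byte offset 0, occupying 8 bytes.
Bytes at offsets 0..7: D6 88 71 77 FC 15 5D 0D.
Little-endian: lowest address holds the least-significant byte.
Reassemble most-significant byte first: 0D 5D 15 FC 77 71 88 D6 → 0x0D5D15FC777188D6.
0x0D5D15FC777188D6 = 962950069407025366.

962950069407025366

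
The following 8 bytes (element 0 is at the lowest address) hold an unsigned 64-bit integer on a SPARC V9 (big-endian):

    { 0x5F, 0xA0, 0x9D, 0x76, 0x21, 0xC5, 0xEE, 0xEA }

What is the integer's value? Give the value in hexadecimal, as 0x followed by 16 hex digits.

0x5FA09D7621C5EEEA

Big-endian stores the most-significant byte at the lowest address.
The bytes are already most-significant first: 0x5FA09D7621C5EEEA.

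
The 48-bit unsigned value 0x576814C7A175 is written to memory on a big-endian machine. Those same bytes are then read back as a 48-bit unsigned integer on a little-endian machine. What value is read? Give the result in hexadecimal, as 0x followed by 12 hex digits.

0x75A1C7146857

Stored big-endian, the bytes at ascending addresses are 57 68 14 C7 A1 75.
Read back as little-endian, the first byte is least significant, giving 0x75A1C7146857.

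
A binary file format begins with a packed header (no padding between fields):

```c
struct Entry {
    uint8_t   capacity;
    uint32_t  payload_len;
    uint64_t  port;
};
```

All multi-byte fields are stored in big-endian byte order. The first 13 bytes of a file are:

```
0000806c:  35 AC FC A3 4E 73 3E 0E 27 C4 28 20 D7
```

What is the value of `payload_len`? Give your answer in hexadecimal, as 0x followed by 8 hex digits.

`payload_len` follows `capacity` (1 byte), so it starts at byte offset 1 and occupies 4 bytes.
Bytes at offsets 1..4: AC FC A3 4E.
In big-endian order the high byte comes first in memory.
The bytes are already most-significant first: 0xACFCA34E.

0xACFCA34E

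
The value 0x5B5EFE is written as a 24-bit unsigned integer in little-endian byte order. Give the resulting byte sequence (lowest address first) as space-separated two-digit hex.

Split into bytes (most-significant first): 5B 5E FE.
Little-endian stores the least-significant byte at the lowest address.
So at ascending addresses the bytes are FE 5E 5B.

FE 5E 5B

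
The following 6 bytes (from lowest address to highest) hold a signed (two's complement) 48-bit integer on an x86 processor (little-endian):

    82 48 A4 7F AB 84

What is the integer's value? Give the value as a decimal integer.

-135602860963710

Little-endian: lowest address holds the least-significant byte.
Reassemble most-significant byte first: 84 AB 7F A4 48 82 → 0x84AB7FA44882.
Top bit is set, so as a signed 48-bit value this is 0x84AB7FA44882 − 2^48 = -135602860963710.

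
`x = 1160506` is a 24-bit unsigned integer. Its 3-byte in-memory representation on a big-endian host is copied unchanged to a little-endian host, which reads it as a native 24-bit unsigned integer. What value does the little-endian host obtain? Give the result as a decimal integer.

1160506 in 24-bit hexadecimal is 0x11B53A.
Stored big-endian, the bytes at ascending addresses are 11 B5 3A.
Read back as little-endian, the first byte is least significant, giving 0x3AB511.
0x3AB511 = 3847441.

3847441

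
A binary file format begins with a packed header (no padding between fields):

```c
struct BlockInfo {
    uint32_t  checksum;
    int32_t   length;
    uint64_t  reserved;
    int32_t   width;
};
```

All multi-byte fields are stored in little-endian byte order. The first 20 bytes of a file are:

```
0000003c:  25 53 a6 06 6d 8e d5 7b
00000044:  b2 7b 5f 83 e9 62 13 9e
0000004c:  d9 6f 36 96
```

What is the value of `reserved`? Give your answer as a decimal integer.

11390556637621091250

`reserved` follows `checksum` (4 B), `length` (4 B), so it starts at offset 4 + 4 = 8 and occupies 8 bytes.
Bytes at offsets 8..15: B2 7B 5F 83 E9 62 13 9E.
Little-endian stores the least-significant byte at the lowest address.
Reassemble most-significant byte first: 9E 13 62 E9 83 5F 7B B2 → 0x9E1362E9835F7BB2.
0x9E1362E9835F7BB2 = 11390556637621091250.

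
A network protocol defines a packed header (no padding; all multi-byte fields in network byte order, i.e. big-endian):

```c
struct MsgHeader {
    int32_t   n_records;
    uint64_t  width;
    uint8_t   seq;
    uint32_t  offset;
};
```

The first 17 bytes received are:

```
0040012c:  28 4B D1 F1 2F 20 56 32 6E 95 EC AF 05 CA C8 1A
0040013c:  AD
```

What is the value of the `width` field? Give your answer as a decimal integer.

`width` follows `n_records` (4 bytes), so it starts at byte offset 4 and occupies 8 bytes.
Bytes at offsets 4..11: 2F 20 56 32 6E 95 EC AF.
Big-endian: lowest address holds the most-significant byte.
The bytes are already most-significant first: 0x2F2056326E95ECAF.
0x2F2056326E95ECAF = 3395808893641026735.

3395808893641026735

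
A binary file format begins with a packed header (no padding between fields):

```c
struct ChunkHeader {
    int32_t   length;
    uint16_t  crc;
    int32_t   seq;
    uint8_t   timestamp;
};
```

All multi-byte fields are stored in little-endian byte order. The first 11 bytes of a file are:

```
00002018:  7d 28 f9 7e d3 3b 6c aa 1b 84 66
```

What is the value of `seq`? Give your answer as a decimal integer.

-2078561684

`seq` follows `length` (4 B), `crc` (2 B), so it starts at offset 4 + 2 = 6 and occupies 4 bytes.
Bytes at offsets 6..9: 6C AA 1B 84.
Little-endian stores the least-significant byte at the lowest address.
Reassemble most-significant byte first: 84 1B AA 6C → 0x841BAA6C.
Top bit is set, so as a signed 32-bit value this is 0x841BAA6C − 2^32 = -2078561684.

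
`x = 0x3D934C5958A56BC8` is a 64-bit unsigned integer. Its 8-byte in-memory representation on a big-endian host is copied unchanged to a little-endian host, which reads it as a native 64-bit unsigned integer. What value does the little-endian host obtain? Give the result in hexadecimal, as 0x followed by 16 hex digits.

0xC86BA558594C933D

Stored big-endian, the bytes at ascending addresses are 3D 93 4C 59 58 A5 6B C8.
Read back as little-endian, the first byte is least significant, giving 0xC86BA558594C933D.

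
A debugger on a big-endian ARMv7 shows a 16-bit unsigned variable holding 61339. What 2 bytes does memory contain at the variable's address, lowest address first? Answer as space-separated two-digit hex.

EF 9B

61339 in hexadecimal, padded to 16 bits, is 0xEF9B.
Split into bytes (most-significant first): EF 9B.
Big-endian stores the most-significant byte at the lowest address.
So the memory order matches the most-significant-first order: EF 9B.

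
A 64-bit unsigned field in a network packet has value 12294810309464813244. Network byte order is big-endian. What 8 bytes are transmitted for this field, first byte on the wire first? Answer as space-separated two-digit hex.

12294810309464813244 in hexadecimal, padded to 64 bits, is 0xAA9FF0D5F475EEBC.
Split into bytes (most-significant first): AA 9F F0 D5 F4 75 EE BC.
Big-endian: lowest address holds the most-significant byte.
So the memory order matches the most-significant-first order: AA 9F F0 D5 F4 75 EE BC.

AA 9F F0 D5 F4 75 EE BC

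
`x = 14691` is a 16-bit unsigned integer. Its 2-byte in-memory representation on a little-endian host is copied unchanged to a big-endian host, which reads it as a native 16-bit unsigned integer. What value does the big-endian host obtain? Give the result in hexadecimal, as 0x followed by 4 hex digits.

14691 in 16-bit hexadecimal is 0x3963.
Stored little-endian, the bytes at ascending addresses are 63 39.
Read back as big-endian, the last byte is least significant, giving 0x6339.

0x6339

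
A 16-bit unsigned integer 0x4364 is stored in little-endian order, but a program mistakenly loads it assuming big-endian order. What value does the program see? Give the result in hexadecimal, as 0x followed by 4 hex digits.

0x6443

Stored little-endian, the bytes at ascending addresses are 64 43.
Read back as big-endian, the last byte is least significant, giving 0x6443.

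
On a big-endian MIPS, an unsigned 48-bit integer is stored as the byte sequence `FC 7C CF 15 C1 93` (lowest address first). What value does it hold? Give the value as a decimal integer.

277612980453779

In big-endian order the high byte comes first in memory.
The bytes are already most-significant first: 0xFC7CCF15C193.
0xFC7CCF15C193 = 277612980453779.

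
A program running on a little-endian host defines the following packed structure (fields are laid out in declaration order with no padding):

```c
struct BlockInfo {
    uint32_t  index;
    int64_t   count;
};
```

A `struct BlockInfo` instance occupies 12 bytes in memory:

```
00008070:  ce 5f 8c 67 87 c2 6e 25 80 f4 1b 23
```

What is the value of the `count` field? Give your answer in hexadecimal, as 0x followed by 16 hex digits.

`count` follows `index` (4 bytes), so it starts at byte offset 4 and occupies 8 bytes.
Bytes at offsets 4..11: 87 C2 6E 25 80 F4 1B 23.
In little-endian order the low byte comes first in memory.
Reassemble most-significant byte first: 23 1B F4 80 25 6E C2 87 → 0x231BF480256EC287.

0x231BF480256EC287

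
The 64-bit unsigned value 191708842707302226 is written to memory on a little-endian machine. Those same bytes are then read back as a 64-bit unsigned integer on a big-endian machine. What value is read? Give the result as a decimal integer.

191708842707302226 in 64-bit hexadecimal is 0x02A9162D3DDEB752.
Stored little-endian, the bytes at ascending addresses are 52 B7 DE 3D 2D 16 A9 02.
Read back as big-endian, the last byte is least significant, giving 0x52B7DE3D2D16A902.
0x52B7DE3D2D16A902 = 5960476986178971906.

5960476986178971906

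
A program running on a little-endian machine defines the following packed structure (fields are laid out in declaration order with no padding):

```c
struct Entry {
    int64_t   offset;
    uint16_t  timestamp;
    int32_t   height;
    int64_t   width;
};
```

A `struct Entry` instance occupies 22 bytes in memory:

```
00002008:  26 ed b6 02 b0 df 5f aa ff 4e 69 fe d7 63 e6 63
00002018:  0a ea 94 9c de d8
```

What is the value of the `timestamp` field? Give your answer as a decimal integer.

`timestamp` follows `offset` (8 bytes), so it starts at byte offset 8 and occupies 2 bytes.
Bytes at offsets 8..9: FF 4E.
Little-endian stores the least-significant byte at the lowest address.
Reassemble most-significant byte first: 4E FF → 0x4EFF.
0x4EFF = 20223.

20223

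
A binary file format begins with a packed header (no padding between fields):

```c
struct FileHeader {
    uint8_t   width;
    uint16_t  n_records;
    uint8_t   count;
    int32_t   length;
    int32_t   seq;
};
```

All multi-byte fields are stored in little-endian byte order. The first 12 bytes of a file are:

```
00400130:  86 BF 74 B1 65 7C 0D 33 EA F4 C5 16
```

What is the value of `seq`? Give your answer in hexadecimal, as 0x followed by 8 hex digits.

0x16C5F4EA

`seq` follows `width` (1 B), `n_records` (2 B), `count` (1 B), `length` (4 B), so it starts at offset 1 + 2 + 1 + 4 = 8 and occupies 4 bytes.
Bytes at offsets 8..11: EA F4 C5 16.
Little-endian: lowest address holds the least-significant byte.
Reassemble most-significant byte first: 16 C5 F4 EA → 0x16C5F4EA.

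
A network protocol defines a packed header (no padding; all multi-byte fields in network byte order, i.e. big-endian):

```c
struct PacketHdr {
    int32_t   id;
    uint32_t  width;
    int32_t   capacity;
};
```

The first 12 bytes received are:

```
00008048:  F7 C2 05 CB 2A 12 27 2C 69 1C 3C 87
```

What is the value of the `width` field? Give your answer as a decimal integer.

705832748

`width` follows `id` (4 bytes), so it starts at byte offset 4 and occupies 4 bytes.
Bytes at offsets 4..7: 2A 12 27 2C.
In big-endian order the high byte comes first in memory.
The bytes are already most-significant first: 0x2A12272C.
0x2A12272C = 705832748.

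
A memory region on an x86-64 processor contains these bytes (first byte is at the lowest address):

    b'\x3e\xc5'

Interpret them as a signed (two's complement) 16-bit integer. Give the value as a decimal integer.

Little-endian: lowest address holds the least-significant byte.
Reassemble most-significant byte first: C5 3E → 0xC53E.
Top bit is set, so as a signed 16-bit value this is 0xC53E − 2^16 = -15042.

-15042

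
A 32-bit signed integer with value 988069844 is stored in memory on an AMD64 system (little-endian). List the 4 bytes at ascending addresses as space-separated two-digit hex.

988069844 in hexadecimal, padded to 32 bits, is 0x3AE4BFD4.
Split into bytes (most-significant first): 3A E4 BF D4.
In little-endian order the low byte comes first in memory.
So at ascending addresses the bytes are D4 BF E4 3A.

D4 BF E4 3A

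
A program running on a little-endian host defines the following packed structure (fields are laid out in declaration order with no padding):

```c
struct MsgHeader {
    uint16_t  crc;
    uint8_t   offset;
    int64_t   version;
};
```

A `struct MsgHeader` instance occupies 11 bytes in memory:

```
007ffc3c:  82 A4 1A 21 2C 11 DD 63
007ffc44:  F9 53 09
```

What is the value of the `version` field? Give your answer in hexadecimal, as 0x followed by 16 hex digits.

0x0953F963DD112C21

`version` follows `crc` (2 B), `offset` (1 B), so it starts at offset 2 + 1 = 3 and occupies 8 bytes.
Bytes at offsets 3..10: 21 2C 11 DD 63 F9 53 09.
In little-endian order the low byte comes first in memory.
Reassemble most-significant byte first: 09 53 F9 63 DD 11 2C 21 → 0x0953F963DD112C21.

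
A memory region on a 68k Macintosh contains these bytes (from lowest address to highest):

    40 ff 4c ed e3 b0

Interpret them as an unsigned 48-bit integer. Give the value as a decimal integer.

71465251496880

Big-endian stores the most-significant byte at the lowest address.
The bytes are already most-significant first: 0x40FF4CEDE3B0.
0x40FF4CEDE3B0 = 71465251496880.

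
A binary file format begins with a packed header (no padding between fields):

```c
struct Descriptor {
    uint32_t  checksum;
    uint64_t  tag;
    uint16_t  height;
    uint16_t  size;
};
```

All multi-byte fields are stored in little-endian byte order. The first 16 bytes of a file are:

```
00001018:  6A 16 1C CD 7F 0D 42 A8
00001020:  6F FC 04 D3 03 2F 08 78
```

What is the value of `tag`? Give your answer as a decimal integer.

15205555798404107647

`tag` follows `checksum` (4 bytes), so it starts at byte offset 4 and occupies 8 bytes.
Bytes at offsets 4..11: 7F 0D 42 A8 6F FC 04 D3.
Little-endian: lowest address holds the least-significant byte.
Reassemble most-significant byte first: D3 04 FC 6F A8 42 0D 7F → 0xD304FC6FA8420D7F.
0xD304FC6FA8420D7F = 15205555798404107647.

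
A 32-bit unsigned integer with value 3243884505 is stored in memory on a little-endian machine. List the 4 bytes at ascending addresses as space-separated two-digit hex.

3243884505 in hexadecimal, padded to 32 bits, is 0xC159BFD9.
Split into bytes (most-significant first): C1 59 BF D9.
Little-endian: lowest address holds the least-significant byte.
So at ascending addresses the bytes are D9 BF 59 C1.

D9 BF 59 C1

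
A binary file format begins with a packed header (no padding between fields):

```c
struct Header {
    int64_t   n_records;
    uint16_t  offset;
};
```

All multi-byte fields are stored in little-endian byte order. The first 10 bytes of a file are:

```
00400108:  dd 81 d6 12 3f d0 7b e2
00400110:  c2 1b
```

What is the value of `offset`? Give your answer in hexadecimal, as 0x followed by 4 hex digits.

0x1BC2

`offset` follows `n_records` (8 bytes), so it starts at byte offset 8 and occupies 2 bytes.
Bytes at offsets 8..9: C2 1B.
In little-endian order the low byte comes first in memory.
Reassemble most-significant byte first: 1B C2 → 0x1BC2.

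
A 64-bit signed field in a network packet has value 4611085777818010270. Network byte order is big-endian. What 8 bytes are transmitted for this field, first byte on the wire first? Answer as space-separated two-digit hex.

4611085777818010270 in hexadecimal, padded to 64 bits, is 0x3FFDDE1597B2C29E.
Split into bytes (most-significant first): 3F FD DE 15 97 B2 C2 9E.
Big-endian: lowest address holds the most-significant byte.
So the memory order matches the most-significant-first order: 3F FD DE 15 97 B2 C2 9E.

3F FD DE 15 97 B2 C2 9E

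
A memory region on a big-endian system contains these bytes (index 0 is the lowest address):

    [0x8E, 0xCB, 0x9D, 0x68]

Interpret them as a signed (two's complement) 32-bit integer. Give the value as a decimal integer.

Big-endian: lowest address holds the most-significant byte.
The bytes are already most-significant first: 0x8ECB9D68.
Top bit is set, so as a signed 32-bit value this is 0x8ECB9D68 − 2^32 = -1899258520.

-1899258520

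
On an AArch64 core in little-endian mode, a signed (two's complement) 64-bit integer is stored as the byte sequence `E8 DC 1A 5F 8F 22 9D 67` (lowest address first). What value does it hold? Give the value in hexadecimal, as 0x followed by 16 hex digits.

0x679D228F5F1ADCE8

Little-endian stores the least-significant byte at the lowest address.
Reassemble most-significant byte first: 67 9D 22 8F 5F 1A DC E8 → 0x679D228F5F1ADCE8.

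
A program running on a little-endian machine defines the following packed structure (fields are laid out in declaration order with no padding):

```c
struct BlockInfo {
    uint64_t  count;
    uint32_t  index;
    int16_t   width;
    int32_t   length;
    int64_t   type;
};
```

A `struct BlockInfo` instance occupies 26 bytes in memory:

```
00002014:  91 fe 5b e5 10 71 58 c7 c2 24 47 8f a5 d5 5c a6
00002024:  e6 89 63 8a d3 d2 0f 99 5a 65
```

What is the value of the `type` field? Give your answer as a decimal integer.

`type` follows `count` (8 B), `index` (4 B), `width` (2 B), `length` (4 B), so it starts at offset 8 + 4 + 2 + 4 = 18 and occupies 8 bytes.
Bytes at offsets 18..25: 63 8A D3 D2 0F 99 5A 65.
Little-endian stores the least-significant byte at the lowest address.
Reassemble most-significant byte first: 65 5A 99 0F D2 D3 8A 63 → 0x655A990FD2D38A63.
0x655A990FD2D38A63 = 7303318038975318627.

7303318038975318627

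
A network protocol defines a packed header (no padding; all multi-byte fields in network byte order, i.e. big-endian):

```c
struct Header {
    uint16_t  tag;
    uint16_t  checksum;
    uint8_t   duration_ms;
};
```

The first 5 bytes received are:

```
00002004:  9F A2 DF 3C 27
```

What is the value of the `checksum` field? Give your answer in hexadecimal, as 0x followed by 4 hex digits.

`checksum` follows `tag` (2 bytes), so it starts at byte offset 2 and occupies 2 bytes.
Bytes at offsets 2..3: DF 3C.
Big-endian: lowest address holds the most-significant byte.
The bytes are already most-significant first: 0xDF3C.

0xDF3C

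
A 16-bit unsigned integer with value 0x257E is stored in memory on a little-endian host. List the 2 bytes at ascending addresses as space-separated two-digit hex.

7E 25

Split into bytes (most-significant first): 25 7E.
Little-endian stores the least-significant byte at the lowest address.
So at ascending addresses the bytes are 7E 25.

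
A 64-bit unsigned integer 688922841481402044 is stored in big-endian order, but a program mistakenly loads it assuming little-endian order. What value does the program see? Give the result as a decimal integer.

688922841481402044 in 64-bit hexadecimal is 0x098F8BAC9C26D6BC.
Stored big-endian, the bytes at ascending addresses are 09 8F 8B AC 9C 26 D6 BC.
Read back as little-endian, the first byte is least significant, giving 0xBCD6269CAC8B8F09.
0xBCD6269CAC8B8F09 = 13607105778498113289.

13607105778498113289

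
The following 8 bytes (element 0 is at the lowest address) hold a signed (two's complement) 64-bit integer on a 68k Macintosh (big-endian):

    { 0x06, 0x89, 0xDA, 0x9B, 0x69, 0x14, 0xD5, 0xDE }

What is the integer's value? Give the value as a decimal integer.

Big-endian stores the most-significant byte at the lowest address.
The bytes are already most-significant first: 0x0689DA9B6914D5DE.
0x0689DA9B6914D5DE = 471147997054686686.

471147997054686686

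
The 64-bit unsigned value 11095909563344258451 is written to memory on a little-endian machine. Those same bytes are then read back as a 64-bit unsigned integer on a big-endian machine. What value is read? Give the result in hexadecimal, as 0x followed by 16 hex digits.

11095909563344258451 in 64-bit hexadecimal is 0x99FC96F58EFE8593.
Stored little-endian, the bytes at ascending addresses are 93 85 FE 8E F5 96 FC 99.
Read back as big-endian, the last byte is least significant, giving 0x9385FE8EF596FC99.

0x9385FE8EF596FC99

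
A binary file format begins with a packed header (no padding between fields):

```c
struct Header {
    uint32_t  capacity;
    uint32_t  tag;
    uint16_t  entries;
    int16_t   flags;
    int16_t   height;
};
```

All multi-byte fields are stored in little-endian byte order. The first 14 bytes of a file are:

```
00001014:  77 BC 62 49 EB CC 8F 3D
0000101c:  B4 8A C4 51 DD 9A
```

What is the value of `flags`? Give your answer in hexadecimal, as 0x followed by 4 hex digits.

0x51C4

`flags` follows `capacity` (4 B), `tag` (4 B), `entries` (2 B), so it starts at offset 4 + 4 + 2 = 10 and occupies 2 bytes.
Bytes at offsets 10..11: C4 51.
Little-endian stores the least-significant byte at the lowest address.
Reassemble most-significant byte first: 51 C4 → 0x51C4.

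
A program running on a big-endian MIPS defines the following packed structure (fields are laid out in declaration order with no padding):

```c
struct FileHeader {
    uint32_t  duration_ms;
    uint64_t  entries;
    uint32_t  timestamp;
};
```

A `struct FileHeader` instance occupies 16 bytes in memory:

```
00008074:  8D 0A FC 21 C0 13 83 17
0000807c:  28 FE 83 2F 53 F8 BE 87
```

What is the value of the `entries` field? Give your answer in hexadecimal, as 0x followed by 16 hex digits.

`entries` follows `duration_ms` (4 bytes), so it starts at byte offset 4 and occupies 8 bytes.
Bytes at offsets 4..11: C0 13 83 17 28 FE 83 2F.
Big-endian stores the most-significant byte at the lowest address.
The bytes are already most-significant first: 0xC013831728FE832F.

0xC013831728FE832F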